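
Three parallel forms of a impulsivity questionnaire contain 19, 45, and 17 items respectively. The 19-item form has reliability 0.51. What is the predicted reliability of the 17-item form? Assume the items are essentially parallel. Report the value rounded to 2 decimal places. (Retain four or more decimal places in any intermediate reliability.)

0.48

Only the ratio of lengths matters: n = 17/19 = 0.8947
r_{17} = n·r / (1 + (n − 1)·r) = 0.4563 / 0.9463 ≈ 0.4822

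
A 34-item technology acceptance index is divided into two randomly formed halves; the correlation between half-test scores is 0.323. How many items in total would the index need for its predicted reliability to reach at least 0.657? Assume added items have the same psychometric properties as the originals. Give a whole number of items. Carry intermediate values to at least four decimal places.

69

Corrected full-test reliability: r_full = 2 × 0.323 / (1 + 0.323) ≈ 0.4883
Solve Spearman-Brown for n: n = 0.657(1 − 0.4883) / [0.4883(1 − 0.657)] = 2.0072
Required items = 2.0072 × 34 = 68.24, so 69 items.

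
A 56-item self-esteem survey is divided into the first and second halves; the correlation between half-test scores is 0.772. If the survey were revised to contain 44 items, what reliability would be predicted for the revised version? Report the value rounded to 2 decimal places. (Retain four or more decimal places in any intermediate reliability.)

0.84

Spearman-Brown correction (n = 2): r_full = 2·0.772/(1 + 0.772) = 0.8713
Length factor from 56 to 44 items: n = 44/56 = 0.7857
r_new = n·r_full / (1 + (n − 1)·r_full) = 0.6846 / 0.8133 ≈ 0.8418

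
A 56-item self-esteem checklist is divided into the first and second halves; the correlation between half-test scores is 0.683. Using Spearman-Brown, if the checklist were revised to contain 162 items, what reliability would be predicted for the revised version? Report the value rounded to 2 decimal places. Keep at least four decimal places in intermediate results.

Spearman-Brown correction (n = 2): r_full = 2·0.683/(1 + 0.683) = 0.8116
Then adjust to 162 items: n = 162/56 = 2.8929
r_new = n·r_full / (1 + (n − 1)·r_full) = 2.3479 / 2.5363 ≈ 0.9257

0.93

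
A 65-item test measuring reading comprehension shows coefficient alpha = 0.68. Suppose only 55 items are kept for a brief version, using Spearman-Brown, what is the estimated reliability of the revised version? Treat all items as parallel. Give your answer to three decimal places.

0.643

Length ratio n = 55/65 = 0.8462
r_new = 0.8462·0.68 / [1 + (0.8462 − 1)·0.68]
     = 0.5754 / 0.8954 = 0.6426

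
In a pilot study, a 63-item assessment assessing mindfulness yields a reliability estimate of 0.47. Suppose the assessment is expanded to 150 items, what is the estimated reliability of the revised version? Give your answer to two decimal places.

n = 150/63 = 2.381
By Spearman-Brown, r_new = n r / (1 + (n − 1) r).
r_new = (2.381 × 0.47) / (1 + (2.381 − 1) × 0.47)
     = 1.1191 / 1.6491 = 0.6786

0.68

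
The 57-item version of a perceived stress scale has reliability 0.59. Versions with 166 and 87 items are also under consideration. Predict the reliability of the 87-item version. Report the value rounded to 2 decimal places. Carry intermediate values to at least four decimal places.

0.69

Only the ratio of lengths matters: n = 87/57 = 1.5263
r_{87} = n·r / (1 + (n − 1)·r) = 0.9005 / 1.3105 ≈ 0.6871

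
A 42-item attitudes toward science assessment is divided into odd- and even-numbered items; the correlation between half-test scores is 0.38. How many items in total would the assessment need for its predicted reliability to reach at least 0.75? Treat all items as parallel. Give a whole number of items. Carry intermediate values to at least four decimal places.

r_full = 2(0.38)/(1 + 0.38) = 0.5507
Solve Spearman-Brown for n: n = 0.75(1 − 0.5507) / [0.5507(1 − 0.75)] = 2.4476
Items = 2.4476 × 42 ≈ 102.80 → 103

103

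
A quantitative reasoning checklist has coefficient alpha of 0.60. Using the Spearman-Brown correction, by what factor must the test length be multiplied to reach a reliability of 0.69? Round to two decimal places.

1.48

Spearman-Brown solved for the length factor n:
n = r_target (1 − r_old) / [ r_old (1 − r_target) ]
n = [0.69 × 0.40] / [0.60 × 0.31]
  = 0.2760 / 0.1860 = 1.4839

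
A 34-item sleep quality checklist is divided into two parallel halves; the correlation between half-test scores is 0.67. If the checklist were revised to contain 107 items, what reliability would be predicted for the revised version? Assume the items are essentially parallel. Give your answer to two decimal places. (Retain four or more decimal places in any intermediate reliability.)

0.93

Full-test reliability from the split-half r: r_full = 2(0.67)/(1 + 0.67) = 0.8024
Then adjust to 107 items: n = 107/34 = 3.1471
r_new = n·r_full / (1 + (n − 1)·r_full) = 2.5252 / 2.7228 ≈ 0.9274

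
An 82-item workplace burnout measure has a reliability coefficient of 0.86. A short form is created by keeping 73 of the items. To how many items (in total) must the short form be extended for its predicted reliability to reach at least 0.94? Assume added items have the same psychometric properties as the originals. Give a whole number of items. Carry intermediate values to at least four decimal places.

210

First, r for the 73-item form: n = 73/82 = 0.8902, so r_73 = 0.8902·0.86/(1 + (0.8902 − 1)·0.86) = 0.8454
Length factor from the short form to reach 0.94: n' = 0.94(1 − 0.8454) / [0.8454(1 − 0.94)] ≈ 2.8650
Items = 2.8650 × 73 ≈ 209.15 → 210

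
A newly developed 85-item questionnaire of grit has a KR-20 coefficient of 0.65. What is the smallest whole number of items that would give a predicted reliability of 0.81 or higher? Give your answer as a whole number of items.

196

n = 0.81(1 − 0.65) / [0.65(1 − 0.81)]
n = 0.2835 / 0.1235 ≈ 2.2955
So the test needs 2.2955 × 85 ≈ 195.12 items; rounding up, 196.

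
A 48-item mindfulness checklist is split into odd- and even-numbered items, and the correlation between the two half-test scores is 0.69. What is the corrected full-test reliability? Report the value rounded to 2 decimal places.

0.82

Apply the Spearman-Brown correction with n = 2:
r_full = 2(0.69) / (1 + 0.69)
       = 1.3800 / 1.6900 = 0.8166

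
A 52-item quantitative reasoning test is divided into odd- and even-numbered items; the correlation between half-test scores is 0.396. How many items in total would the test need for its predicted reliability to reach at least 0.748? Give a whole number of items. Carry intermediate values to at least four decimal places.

118

Corrected full-test reliability: r_full = 2 × 0.396 / (1 + 0.396) ≈ 0.5673
Solve Spearman-Brown for n: n = 0.748(1 − 0.5673) / [0.5673(1 − 0.748)] = 2.2640
Items = 2.2640 × 52 ≈ 117.73 → 118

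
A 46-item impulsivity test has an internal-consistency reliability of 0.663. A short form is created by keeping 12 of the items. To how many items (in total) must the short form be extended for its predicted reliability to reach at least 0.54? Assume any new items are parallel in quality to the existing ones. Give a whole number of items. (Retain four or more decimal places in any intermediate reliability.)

28

First, r for the 12-item form: n = 12/46 = 0.2609, so r_12 = 0.2609·0.663/(1 + (0.2609 − 1)·0.663) = 0.3392
Length factor from the short form to reach 0.54: n' = 0.54(1 − 0.3392) / [0.3392(1 − 0.54)] ≈ 2.2869
Total items = 2.2869 × 12 = 27.44, rounded up to 28.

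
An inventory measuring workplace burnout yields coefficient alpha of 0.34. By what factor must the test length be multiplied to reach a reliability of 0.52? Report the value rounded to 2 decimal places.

2.10

Invert Spearman-Brown to solve for n:
n = r_target (1 − r_old) / [ r_old (1 − r_target) ]
n = 0.52 × (1 − 0.34) / [ 0.34 × (1 − 0.52) ]
  = 0.3432 / 0.1632 = 2.1029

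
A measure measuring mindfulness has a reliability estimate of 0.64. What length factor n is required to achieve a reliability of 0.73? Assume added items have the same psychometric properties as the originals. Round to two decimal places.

1.52

Spearman-Brown solved for the length factor n:
n = r*(1 − r) / [ r (1 − r*) ]
n = [0.73 × 0.36] / [0.64 × 0.27]
  = 0.2628 / 0.1728 = 1.5208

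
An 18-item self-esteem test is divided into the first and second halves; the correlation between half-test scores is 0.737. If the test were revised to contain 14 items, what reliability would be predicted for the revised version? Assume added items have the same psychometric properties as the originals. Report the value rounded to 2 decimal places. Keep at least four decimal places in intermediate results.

0.81

Full-test reliability from the split-half r: r_full = 2(0.737)/(1 + 0.737) = 0.8486
Length factor from 18 to 14 items: n = 14/18 = 0.7778
r_new = n·r_full / (1 + (n − 1)·r_full) = 0.6600 / 0.8114 ≈ 0.8134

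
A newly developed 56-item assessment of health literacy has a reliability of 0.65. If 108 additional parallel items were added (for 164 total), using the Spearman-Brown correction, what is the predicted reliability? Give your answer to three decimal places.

n = 164/56 = 2.9286
r_new = (2.9286 × 0.65) / (1 + (2.9286 − 1) × 0.65)
     = 1.9036 / 2.2536 = 0.8447

0.845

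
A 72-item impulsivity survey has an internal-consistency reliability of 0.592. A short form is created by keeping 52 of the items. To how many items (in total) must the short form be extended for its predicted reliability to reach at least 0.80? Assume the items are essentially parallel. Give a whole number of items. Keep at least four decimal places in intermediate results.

199

First, r for the 52-item form: n = 52/72 = 0.7222, so r_52 = 0.7222·0.592/(1 + (0.7222 − 1)·0.592) = 0.5117
Length factor from the short form to reach 0.80: n' = 0.80(1 − 0.5117) / [0.5117(1 − 0.80)] ≈ 3.8171
Total items = 3.8171 × 52 = 198.49, rounded up to 199.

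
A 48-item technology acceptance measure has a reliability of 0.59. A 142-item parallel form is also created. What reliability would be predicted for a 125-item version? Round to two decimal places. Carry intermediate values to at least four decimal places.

Only the ratio of lengths matters: n = 125/48 = 2.6042
r_{125} = n·r / (1 + (n − 1)·r) = 1.5365 / 1.9465 ≈ 0.7894

0.79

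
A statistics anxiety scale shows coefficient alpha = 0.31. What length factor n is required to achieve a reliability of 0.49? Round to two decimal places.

Spearman-Brown solved for the length factor n:
n = r_target (1 − r_old) / [ r_old (1 − r_target) ]
n = 0.49 × (1 − 0.31) / [ 0.31 × (1 − 0.49) ]
n = 0.3381 / 0.1581 ≈ 2.1385

2.14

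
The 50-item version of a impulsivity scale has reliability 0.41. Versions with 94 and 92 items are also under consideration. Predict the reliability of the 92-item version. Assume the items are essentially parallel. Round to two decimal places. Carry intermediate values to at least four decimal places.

0.56

The 94-item form is not needed; work directly from the 50-item form with n = 92/50 = 1.8400.
r_{92} = n·r / (1 + (n − 1)·r) = 0.7544 / 1.3444 ≈ 0.5611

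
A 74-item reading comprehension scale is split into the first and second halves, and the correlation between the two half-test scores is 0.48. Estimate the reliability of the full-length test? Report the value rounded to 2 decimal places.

The full test is twice the length of either half (n = 2).
r_full = 2r_hh / (1 + r_hh) = 2 × 0.48 / (1 + 0.48)
r_full = 0.9600 / 1.4800 ≈ 0.6486

0.65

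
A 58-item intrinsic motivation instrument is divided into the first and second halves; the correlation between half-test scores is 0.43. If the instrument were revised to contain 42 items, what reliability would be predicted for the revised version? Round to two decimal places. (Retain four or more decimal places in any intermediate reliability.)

0.52

Spearman-Brown correction (n = 2): r_full = 2·0.43/(1 + 0.43) = 0.6014
Then adjust to 42 items: n = 42/58 = 0.7241
r_new = n·r_full / (1 + (n − 1)·r_full) = 0.4355 / 0.8341 ≈ 0.5221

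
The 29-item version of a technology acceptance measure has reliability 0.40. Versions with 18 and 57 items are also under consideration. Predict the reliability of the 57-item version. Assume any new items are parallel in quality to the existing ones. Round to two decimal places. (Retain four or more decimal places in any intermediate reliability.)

0.57

Only the ratio of lengths matters: n = 57/29 = 1.9655
r_{57} = n·r / (1 + (n − 1)·r) = 0.7862 / 1.3862 ≈ 0.5672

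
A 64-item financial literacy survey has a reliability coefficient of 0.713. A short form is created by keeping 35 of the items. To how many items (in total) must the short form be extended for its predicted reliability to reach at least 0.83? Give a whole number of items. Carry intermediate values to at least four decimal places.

Short-form reliability: n = 35/64 = 0.5469; r_35 = n·r/(1+(n−1)r) ≈ 0.5760
Length factor from the short form to reach 0.83: n' = 0.83(1 − 0.5760) / [0.5760(1 − 0.83)] ≈ 3.5940
Total items = 3.5940 × 35 = 125.79, rounded up to 126.

126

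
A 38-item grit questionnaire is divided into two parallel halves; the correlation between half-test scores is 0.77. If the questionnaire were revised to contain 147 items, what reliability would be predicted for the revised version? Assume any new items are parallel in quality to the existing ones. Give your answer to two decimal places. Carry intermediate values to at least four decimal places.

Spearman-Brown correction (n = 2): r_full = 2·0.77/(1 + 0.77) = 0.8701
Then adjust to 147 items: n = 147/38 = 3.8684
r_new = n·r_full / (1 + (n − 1)·r_full) = 3.3659 / 3.4958 ≈ 0.9628

0.96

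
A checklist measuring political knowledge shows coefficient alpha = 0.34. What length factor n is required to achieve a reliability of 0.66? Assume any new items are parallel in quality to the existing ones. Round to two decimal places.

3.77

n = 0.66(1 − 0.34) / [0.34(1 − 0.66)]
  = 0.4356 / 0.1156 = 3.7682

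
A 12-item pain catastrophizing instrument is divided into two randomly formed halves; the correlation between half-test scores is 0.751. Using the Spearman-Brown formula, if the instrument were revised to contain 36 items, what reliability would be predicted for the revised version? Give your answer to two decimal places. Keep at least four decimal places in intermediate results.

0.95

Spearman-Brown correction (n = 2): r_full = 2·0.751/(1 + 0.751) = 0.8578
Then adjust to 36 items: n = 36/12 = 3.0000
r_new = n·r_full / (1 + (n − 1)·r_full) = 2.5734 / 2.7156 ≈ 0.9476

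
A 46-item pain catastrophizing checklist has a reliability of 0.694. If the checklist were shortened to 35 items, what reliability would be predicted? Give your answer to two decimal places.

0.63

Length ratio n = 35/46 = 0.7609
By Spearman-Brown, r_new = n r / (1 + (n − 1) r).
r_new = 0.7609·0.694 / [1 + (0.7609 − 1)·0.694]
     = 0.5281 / 0.8341 = 0.6331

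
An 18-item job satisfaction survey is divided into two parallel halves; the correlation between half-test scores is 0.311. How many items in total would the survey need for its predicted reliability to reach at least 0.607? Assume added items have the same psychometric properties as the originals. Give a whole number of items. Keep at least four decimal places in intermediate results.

r_full = 2(0.311)/(1 + 0.311) = 0.4744
Solve Spearman-Brown for n: n = 0.607(1 − 0.4744) / [0.4744(1 − 0.607)] = 1.7112
Items = 1.7112 × 18 ≈ 30.80 → 31

31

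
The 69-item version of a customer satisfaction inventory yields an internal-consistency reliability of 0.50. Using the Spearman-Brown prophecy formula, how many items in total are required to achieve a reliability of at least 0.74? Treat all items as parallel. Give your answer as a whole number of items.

Spearman-Brown solved for the length factor n:
n = r*(1 − r) / [ r (1 − r*) ]
n = 0.74 × (1 − 0.50) / [ 0.50 × (1 − 0.74) ]
n = 0.3700 / 0.1300 ≈ 2.8462
2.8462 × 69 = 196.39 → 197 items

197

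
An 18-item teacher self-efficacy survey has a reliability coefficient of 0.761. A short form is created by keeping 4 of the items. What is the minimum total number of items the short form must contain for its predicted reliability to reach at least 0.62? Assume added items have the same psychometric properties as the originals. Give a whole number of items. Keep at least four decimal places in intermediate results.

10

First, r for the 4-item form: n = 4/18 = 0.2222, so r_4 = 0.2222·0.761/(1 + (0.2222 − 1)·0.761) = 0.4144
Length factor from the short form to reach 0.62: n' = 0.62(1 − 0.4144) / [0.4144(1 − 0.62)] ≈ 2.3056
Total items = 2.3056 × 4 = 9.22, rounded up to 10.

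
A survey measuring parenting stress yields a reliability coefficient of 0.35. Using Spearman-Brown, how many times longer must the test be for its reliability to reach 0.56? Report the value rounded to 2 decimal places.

Rearranging the Spearman-Brown formula for n,
n = r_target (1 − r_old) / [ r_old (1 − r_target) ]
n = 0.56 × (1 − 0.35) / [ 0.35 × (1 − 0.56) ]
n = 0.3640 / 0.1540 ≈ 2.3636

2.36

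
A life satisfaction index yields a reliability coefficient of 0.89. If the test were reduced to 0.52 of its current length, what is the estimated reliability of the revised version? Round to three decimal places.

r_new = 0.52·0.89 / [1 + (0.52 − 1)·0.89]
     = 0.4628 / 0.5728 = 0.8080

0.808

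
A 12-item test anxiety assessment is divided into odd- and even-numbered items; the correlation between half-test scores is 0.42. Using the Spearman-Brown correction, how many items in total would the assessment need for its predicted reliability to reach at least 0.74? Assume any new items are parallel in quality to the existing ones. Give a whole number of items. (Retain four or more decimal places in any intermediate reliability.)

Corrected full-test reliability: r_full = 2 × 0.42 / (1 + 0.42) ≈ 0.5915
Solve Spearman-Brown for n: n = 0.74(1 − 0.5915) / [0.5915(1 − 0.74)] = 1.9656
Items = 1.9656 × 12 ≈ 23.59 → 24

24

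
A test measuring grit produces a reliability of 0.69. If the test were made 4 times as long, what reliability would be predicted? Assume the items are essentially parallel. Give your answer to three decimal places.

Spearman-Brown: r_new = n·r / (1 + (n − 1)·r)
r_new = (4 × 0.69) / (1 + (4 − 1) × 0.69)
     = 2.7600 / 3.0700 = 0.8990

0.899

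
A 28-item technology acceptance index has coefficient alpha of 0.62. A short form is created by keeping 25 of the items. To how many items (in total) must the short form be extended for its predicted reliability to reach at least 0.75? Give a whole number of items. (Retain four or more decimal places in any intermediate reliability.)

52

First, r for the 25-item form: n = 25/28 = 0.8929, so r_25 = 0.8929·0.62/(1 + (0.8929 − 1)·0.62) = 0.5930
Length factor from the short form to reach 0.75: n' = 0.75(1 − 0.5930) / [0.5930(1 − 0.75)] ≈ 2.0590
Items = 2.0590 × 25 ≈ 51.48 → 52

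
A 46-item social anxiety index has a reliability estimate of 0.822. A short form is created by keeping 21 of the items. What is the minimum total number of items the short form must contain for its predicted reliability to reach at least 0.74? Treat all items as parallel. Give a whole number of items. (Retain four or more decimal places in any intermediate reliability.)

29

First, r for the 21-item form: n = 21/46 = 0.4565, so r_21 = 0.4565·0.822/(1 + (0.4565 − 1)·0.822) = 0.6783
Length factor from the short form to reach 0.74: n' = 0.74(1 − 0.6783) / [0.6783(1 − 0.74)] ≈ 1.3499
Items = 1.3499 × 21 ≈ 28.35 → 29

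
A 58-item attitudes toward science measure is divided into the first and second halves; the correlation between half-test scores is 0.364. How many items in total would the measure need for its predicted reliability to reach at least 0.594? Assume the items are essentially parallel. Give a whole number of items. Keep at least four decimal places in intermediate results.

Corrected full-test reliability: r_full = 2 × 0.364 / (1 + 0.364) ≈ 0.5337
Solve Spearman-Brown for n: n = 0.594(1 − 0.5337) / [0.5337(1 − 0.594)] = 1.2783
Items = 1.2783 × 58 ≈ 74.14 → 75

75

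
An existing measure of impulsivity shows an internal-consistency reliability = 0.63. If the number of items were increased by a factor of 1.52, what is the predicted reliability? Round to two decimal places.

r_new = (1.52 × 0.63) / (1 + (1.52 − 1) × 0.63)
r_new = 0.9576 / 1.3276 ≈ 0.7213

0.72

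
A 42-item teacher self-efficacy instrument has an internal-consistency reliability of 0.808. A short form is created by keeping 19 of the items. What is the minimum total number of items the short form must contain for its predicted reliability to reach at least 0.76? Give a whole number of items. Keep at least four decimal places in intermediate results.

First, r for the 19-item form: n = 19/42 = 0.4524, so r_19 = 0.4524·0.808/(1 + (0.4524 − 1)·0.808) = 0.6556
Then solve for n' with r_old = 0.6556, r_target = 0.76: n' = 0.76(1 − 0.6556)/[0.6556(1 − 0.76)] = 1.6635
Total items = 1.6635 × 19 = 31.61, rounded up to 32.

32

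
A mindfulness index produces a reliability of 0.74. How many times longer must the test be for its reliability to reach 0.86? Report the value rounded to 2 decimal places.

2.16

Invert Spearman-Brown to solve for n:
n = r*(1 − r) / [ r (1 − r*) ]
n = 0.86 × (1 − 0.74) / [ 0.74 × (1 − 0.86) ]
  = 0.2236 / 0.1036 = 2.1583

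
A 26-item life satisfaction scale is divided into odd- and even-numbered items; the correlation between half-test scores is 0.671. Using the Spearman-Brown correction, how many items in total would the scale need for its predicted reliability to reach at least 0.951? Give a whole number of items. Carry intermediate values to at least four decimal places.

r_full = 2(0.671)/(1 + 0.671) = 0.8031
Solve Spearman-Brown for n: n = 0.951(1 − 0.8031) / [0.8031(1 − 0.951)] = 4.7584
Items = 4.7584 × 26 ≈ 123.72 → 124

124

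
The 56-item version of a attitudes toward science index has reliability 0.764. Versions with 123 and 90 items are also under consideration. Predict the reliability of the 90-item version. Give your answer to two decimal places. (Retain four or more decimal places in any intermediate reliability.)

0.84

Only the ratio of lengths matters: n = 90/56 = 1.6071
r_{90} = n·r / (1 + (n − 1)·r) = 1.2278 / 1.4638 ≈ 0.8388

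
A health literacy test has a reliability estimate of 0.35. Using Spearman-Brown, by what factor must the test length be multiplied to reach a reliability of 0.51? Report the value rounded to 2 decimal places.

1.93

n = 0.51(1 − 0.35) / [0.35(1 − 0.51)]
n = 0.3315 / 0.1715 ≈ 1.9329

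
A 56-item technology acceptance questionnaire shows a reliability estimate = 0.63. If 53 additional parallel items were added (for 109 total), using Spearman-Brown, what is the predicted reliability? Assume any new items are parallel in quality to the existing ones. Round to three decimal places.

The new length is 109/56 = 1.9464 times the old.
Apply the Spearman-Brown prophecy formula, r' = nr / [1 + (n − 1)r]:
r_new = (1.9464 × 0.63) / (1 + (1.9464 − 1) × 0.63)
r_new = 1.2262 / 1.5962 ≈ 0.7682

0.768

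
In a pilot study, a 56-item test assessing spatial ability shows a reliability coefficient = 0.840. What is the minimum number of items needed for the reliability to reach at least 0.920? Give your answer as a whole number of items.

n = 0.920(1 − 0.840) / [0.840(1 − 0.920)]
n = 0.147200 / 0.067200 ≈ 2.1905
So the test needs 2.1905 × 56 ≈ 122.67 items; rounding up, 123.

123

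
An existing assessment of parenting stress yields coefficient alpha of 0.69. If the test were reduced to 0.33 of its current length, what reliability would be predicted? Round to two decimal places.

r_new = 0.33·0.69 / [1 + (0.33 − 1)·0.69]
     = 0.2277 / 0.5377 = 0.4235

0.42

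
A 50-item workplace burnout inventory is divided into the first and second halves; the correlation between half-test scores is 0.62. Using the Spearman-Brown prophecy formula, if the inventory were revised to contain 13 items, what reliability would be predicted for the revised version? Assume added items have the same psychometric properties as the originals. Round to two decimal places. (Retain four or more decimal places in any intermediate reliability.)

First correct the split-half correlation to full-test reliability: r_full = 2 × 0.62 / (1 + 0.62) ≈ 0.7654
Length factor from 50 to 13 items: n = 13/50 = 0.2600
r_new = n·r_full / (1 + (n − 1)·r_full) = 0.1990 / 0.4336 ≈ 0.4589

0.46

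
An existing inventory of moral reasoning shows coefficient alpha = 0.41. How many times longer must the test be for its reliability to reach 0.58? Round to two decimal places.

1.99

Invert Spearman-Brown to solve for n:
n = r_target (1 − r_old) / [ r_old (1 − r_target) ]
n = [0.58 × 0.59] / [0.41 × 0.42]
n = 0.3422 / 0.1722 ≈ 1.9872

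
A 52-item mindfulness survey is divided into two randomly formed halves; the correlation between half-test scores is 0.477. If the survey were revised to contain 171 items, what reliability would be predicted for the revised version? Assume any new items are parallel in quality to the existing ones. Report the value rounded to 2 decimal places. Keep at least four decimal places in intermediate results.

0.86

Spearman-Brown correction (n = 2): r_full = 2·0.477/(1 + 0.477) = 0.6459
Then adjust to 171 items: n = 171/52 = 3.2885
r_new = n·r_full / (1 + (n − 1)·r_full) = 2.1240 / 2.4781 ≈ 0.8571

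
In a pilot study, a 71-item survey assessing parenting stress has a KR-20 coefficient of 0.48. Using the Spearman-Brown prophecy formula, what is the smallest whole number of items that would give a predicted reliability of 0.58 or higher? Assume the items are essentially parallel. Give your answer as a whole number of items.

Invert Spearman-Brown to solve for n:
n = r_target (1 − r_old) / [ r_old (1 − r_target) ]
n = [0.58 × 0.52] / [0.48 × 0.42]
n = 0.3016 / 0.2016 ≈ 1.4960
1.4960 × 71 = 106.22 → 107 items

107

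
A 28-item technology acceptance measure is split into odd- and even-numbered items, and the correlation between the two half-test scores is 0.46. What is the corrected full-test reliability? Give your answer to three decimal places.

Each half is half the length of the full test, so the full test is n = 2 times a half.
r_full = 2r_hh / (1 + r_hh) = 2 × 0.46 / (1 + 0.46)
r_full = 0.9200 / 1.4600 ≈ 0.6301

0.630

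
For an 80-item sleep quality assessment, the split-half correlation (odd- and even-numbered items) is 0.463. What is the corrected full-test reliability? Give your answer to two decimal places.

0.63

The full test is twice the length of either half (n = 2).
r_full = 2(0.463) / (1 + 0.463)
       = 0.9260 / 1.4630 = 0.6329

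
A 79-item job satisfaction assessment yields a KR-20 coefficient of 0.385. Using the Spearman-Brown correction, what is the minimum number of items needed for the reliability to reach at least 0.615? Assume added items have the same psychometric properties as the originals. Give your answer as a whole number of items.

202

Rearranging the Spearman-Brown formula for n,
n = r_target (1 − r_old) / [ r_old (1 − r_target) ]
n = [0.615 × 0.615] / [0.385 × 0.385]
n = 0.378225 / 0.148225 ≈ 2.5517
Items needed = n × 79 = 2.5517 × 79 ≈ 201.58 → round up to 202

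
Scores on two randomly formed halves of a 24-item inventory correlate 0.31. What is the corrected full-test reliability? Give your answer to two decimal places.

0.47

Apply the Spearman-Brown correction with n = 2:
r_full = 2(0.31) / (1 + 0.31)
r_full = 0.6200 / 1.3100 ≈ 0.4733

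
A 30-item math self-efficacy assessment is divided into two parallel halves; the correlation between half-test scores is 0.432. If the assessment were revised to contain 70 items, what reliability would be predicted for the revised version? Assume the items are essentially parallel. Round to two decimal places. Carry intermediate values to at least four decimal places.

0.78

Spearman-Brown correction (n = 2): r_full = 2·0.432/(1 + 0.432) = 0.6034
Length factor from 30 to 70 items: n = 70/30 = 2.3333
r_new = n·r_full / (1 + (n − 1)·r_full) = 1.4079 / 1.8045 ≈ 0.7802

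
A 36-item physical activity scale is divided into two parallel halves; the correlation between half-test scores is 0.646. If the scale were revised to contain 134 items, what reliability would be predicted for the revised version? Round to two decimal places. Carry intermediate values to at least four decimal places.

First correct the split-half correlation to full-test reliability: r_full = 2 × 0.646 / (1 + 0.646) ≈ 0.7849
Length factor from 36 to 134 items: n = 134/36 = 3.7222
r_new = n·r_full / (1 + (n − 1)·r_full) = 2.9216 / 3.1367 ≈ 0.9314

0.93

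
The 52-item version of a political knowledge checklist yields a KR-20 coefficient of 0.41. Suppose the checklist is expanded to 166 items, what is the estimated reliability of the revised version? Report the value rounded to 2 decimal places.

0.69

The new length is 166/52 = 3.1923 times the old.
r_new = 3.1923·0.41 / [1 + (3.1923 − 1)·0.41]
     = 1.3088 / 1.8988 = 0.6893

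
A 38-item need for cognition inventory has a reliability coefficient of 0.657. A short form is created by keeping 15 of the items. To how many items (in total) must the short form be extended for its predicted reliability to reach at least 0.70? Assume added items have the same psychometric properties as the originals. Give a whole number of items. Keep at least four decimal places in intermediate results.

47

First, r for the 15-item form: n = 15/38 = 0.3947, so r_15 = 0.3947·0.657/(1 + (0.3947 − 1)·0.657) = 0.4305
Length factor from the short form to reach 0.70: n' = 0.70(1 − 0.4305) / [0.4305(1 − 0.70)] ≈ 3.0867
Items = 3.0867 × 15 ≈ 46.30 → 47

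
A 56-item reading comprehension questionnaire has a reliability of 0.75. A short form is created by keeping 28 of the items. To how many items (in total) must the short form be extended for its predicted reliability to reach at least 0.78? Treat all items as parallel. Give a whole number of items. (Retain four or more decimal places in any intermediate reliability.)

67

Short-form reliability: n = 28/56 = 0.5000; r_28 = n·r/(1+(n−1)r) ≈ 0.6000
Then solve for n' with r_old = 0.6000, r_target = 0.78: n' = 0.78(1 − 0.6000)/[0.6000(1 − 0.78)] = 2.3636
Items = 2.3636 × 28 ≈ 66.18 → 67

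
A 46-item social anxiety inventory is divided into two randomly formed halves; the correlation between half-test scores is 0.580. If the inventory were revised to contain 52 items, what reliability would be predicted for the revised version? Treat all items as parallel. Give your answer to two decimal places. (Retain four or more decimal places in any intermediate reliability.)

Spearman-Brown correction (n = 2): r_full = 2·0.580/(1 + 0.580) = 0.7342
Length factor from 46 to 52 items: n = 52/46 = 1.1304
r_new = n·r_full / (1 + (n − 1)·r_full) = 0.8299 / 1.0957 ≈ 0.7574

0.76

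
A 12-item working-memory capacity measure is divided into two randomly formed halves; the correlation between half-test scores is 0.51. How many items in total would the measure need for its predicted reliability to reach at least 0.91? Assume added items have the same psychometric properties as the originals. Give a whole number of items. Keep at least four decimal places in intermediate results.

59

r_full = 2(0.51)/(1 + 0.51) = 0.6755
n = r_tgt(1 − r_full) / [r_full(1 − r_tgt)] = 0.91 × 0.3245 / (0.6755 × 0.09) ≈ 4.8572
Items = 4.8572 × 12 ≈ 58.29 → 59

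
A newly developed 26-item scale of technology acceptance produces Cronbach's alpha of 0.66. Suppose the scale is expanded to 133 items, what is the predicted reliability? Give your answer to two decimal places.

0.91

n = 133/26 = 5.1154
Spearman-Brown: r_new = n·r / (1 + (n − 1)·r)
r_new = 5.1154·0.66 / [1 + (5.1154 − 1)·0.66]
     = 3.3762 / 3.7162 = 0.9085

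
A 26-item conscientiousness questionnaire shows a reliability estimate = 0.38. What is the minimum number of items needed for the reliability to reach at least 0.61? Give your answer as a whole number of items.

67

Spearman-Brown solved for the length factor n:
n = r*(1 − r) / [ r (1 − r*) ]
n = 0.61 × (1 − 0.38) / [ 0.38 × (1 − 0.61) ]
  = 0.3782 / 0.1482 = 2.5520
Items needed = n × 26 = 2.5520 × 26 ≈ 66.35 → round up to 67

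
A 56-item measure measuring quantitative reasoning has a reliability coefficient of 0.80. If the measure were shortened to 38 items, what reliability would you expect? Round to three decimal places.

The new length is 38/56 = 0.6786 times the old.
r_new = (0.6786 × 0.80) / (1 + (0.6786 − 1) × 0.80)
r_new = 0.5429 / 0.7429 ≈ 0.7308

0.731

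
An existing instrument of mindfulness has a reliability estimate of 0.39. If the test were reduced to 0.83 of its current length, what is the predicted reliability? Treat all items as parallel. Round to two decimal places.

r_new = (0.83 × 0.39) / (1 + (0.83 − 1) × 0.39)
     = 0.3237 / 0.9337 = 0.3467

0.35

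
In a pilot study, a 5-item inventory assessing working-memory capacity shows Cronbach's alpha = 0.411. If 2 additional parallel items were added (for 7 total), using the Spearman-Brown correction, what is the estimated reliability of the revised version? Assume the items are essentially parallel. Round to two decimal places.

The new length is 7/5 = 1.4 times the old.
Spearman-Brown: r_new = n·r / (1 + (n − 1)·r)
r_new = (1.4 × 0.411) / (1 + (1.4 − 1) × 0.411)
r_new = 0.5754 / 1.1644 ≈ 0.4942

0.49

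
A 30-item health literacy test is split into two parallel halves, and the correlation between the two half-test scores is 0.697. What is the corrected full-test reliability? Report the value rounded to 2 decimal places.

0.82

r_full = 2r_hh / (1 + r_hh) = 2 × 0.697 / (1 + 0.697)
r_full = 1.3940 / 1.6970 ≈ 0.8214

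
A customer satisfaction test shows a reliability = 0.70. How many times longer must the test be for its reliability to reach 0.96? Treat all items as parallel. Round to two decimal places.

Rearranging the Spearman-Brown formula for n,
n = r_target (1 − r_old) / [ r_old (1 − r_target) ]
n = 0.96(1 − 0.70) / [0.70(1 − 0.96)]
  = 0.2880 / 0.0280 = 10.2857

10.29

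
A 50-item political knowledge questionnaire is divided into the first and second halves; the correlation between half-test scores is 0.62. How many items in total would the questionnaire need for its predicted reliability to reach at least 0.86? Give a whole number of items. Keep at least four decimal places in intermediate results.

95

Corrected full-test reliability: r_full = 2 × 0.62 / (1 + 0.62) ≈ 0.7654
Solve Spearman-Brown for n: n = 0.86(1 − 0.7654) / [0.7654(1 − 0.86)] = 1.8828
Items = 1.8828 × 50 ≈ 94.14 → 95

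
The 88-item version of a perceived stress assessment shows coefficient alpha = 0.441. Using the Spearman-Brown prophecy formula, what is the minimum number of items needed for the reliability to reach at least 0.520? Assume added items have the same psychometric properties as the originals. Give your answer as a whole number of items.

Invert Spearman-Brown to solve for n:
n = r_target (1 − r_old) / [ r_old (1 − r_target) ]
n = 0.520(1 − 0.441) / [0.441(1 − 0.520)]
n = 0.290680 / 0.211680 ≈ 1.3732
Items needed = n × 88 = 1.3732 × 88 ≈ 120.84 → round up to 121

121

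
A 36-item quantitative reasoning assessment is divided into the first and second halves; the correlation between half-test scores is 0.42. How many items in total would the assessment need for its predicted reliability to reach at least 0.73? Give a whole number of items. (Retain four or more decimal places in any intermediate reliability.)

Corrected full-test reliability: r_full = 2 × 0.42 / (1 + 0.42) ≈ 0.5915
n = r_tgt(1 − r_full) / [r_full(1 − r_tgt)] = 0.73 × 0.4085 / (0.5915 × 0.27) ≈ 1.8672
Items = 1.8672 × 36 ≈ 67.22 → 68

68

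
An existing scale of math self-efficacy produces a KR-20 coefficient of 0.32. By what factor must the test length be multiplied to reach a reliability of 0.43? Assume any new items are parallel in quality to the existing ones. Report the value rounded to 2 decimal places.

Rearranging the Spearman-Brown formula for n,
n = r*(1 − r) / [ r (1 − r*) ]
n = [0.43 × 0.68] / [0.32 × 0.57]
  = 0.2924 / 0.1824 = 1.6031

1.60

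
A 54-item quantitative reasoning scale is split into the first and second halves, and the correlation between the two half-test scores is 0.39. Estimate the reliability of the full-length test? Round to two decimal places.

r_full = 2(0.39) / (1 + 0.39)
       = 0.7800 / 1.3900 = 0.5612

0.56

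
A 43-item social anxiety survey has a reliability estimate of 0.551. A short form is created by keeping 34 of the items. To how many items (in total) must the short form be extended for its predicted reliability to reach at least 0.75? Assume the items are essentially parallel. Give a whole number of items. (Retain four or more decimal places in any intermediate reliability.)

106

Short-form reliability: n = 34/43 = 0.7907; r_34 = n·r/(1+(n−1)r) ≈ 0.4925
Then solve for n' with r_old = 0.4925, r_target = 0.75: n' = 0.75(1 − 0.4925)/[0.4925(1 − 0.75)] = 3.0914
Items = 3.0914 × 34 ≈ 105.11 → 106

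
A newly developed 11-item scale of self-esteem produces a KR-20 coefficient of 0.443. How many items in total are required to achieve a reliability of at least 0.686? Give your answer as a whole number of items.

31

Rearranging the Spearman-Brown formula for n,
n = r_target (1 − r_old) / [ r_old (1 − r_target) ]
n = 0.686 × (1 − 0.443) / [ 0.443 × (1 − 0.686) ]
n = 0.382102 / 0.139102 ≈ 2.7469
2.7469 × 11 = 30.22 → 31 items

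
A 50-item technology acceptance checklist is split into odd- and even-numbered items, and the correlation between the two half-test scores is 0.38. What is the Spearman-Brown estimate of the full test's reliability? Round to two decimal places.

The full test is twice the length of either half (n = 2).
r_full = 2r_hh / (1 + r_hh) = 2 × 0.38 / (1 + 0.38)
r_full = 0.7600 / 1.3800 ≈ 0.5507

0.55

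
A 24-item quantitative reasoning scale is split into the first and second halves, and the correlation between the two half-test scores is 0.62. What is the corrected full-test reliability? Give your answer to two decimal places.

0.77

Apply the Spearman-Brown correction with n = 2:
r_full = 2(0.62) / (1 + 0.62)
       = 1.2400 / 1.6200 = 0.7654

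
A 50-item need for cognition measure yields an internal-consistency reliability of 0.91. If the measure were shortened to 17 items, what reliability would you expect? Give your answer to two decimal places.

0.77

Length ratio n = 17/50 = 0.34
r_new = (0.34 × 0.91) / (1 + (0.34 − 1) × 0.91)
     = 0.3094 / 0.3994 = 0.7747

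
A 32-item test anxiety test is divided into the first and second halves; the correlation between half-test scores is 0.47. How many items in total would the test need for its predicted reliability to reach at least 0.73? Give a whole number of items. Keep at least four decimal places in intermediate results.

49

Corrected full-test reliability: r_full = 2 × 0.47 / (1 + 0.47) ≈ 0.6395
n = r_tgt(1 − r_full) / [r_full(1 − r_tgt)] = 0.73 × 0.3605 / (0.6395 × 0.27) ≈ 1.5241
Items = 1.5241 × 32 ≈ 48.77 → 49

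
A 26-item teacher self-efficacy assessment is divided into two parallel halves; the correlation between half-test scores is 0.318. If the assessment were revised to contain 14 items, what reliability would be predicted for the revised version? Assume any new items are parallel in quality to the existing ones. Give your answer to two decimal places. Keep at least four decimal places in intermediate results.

0.33

Full-test reliability from the split-half r: r_full = 2(0.318)/(1 + 0.318) = 0.4825
Then adjust to 14 items: n = 14/26 = 0.5385
r_new = n·r_full / (1 + (n − 1)·r_full) = 0.2598 / 0.7773 ≈ 0.3342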